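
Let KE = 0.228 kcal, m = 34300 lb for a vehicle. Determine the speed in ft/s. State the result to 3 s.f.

Solving KE = ½mv² for v: v = √(2·KE/m).
KE = 0.228 kcal = 954.0 J; m = 34300 lb = 15558 kg.
v = 0.3502 m/s
0.3502 m/s × (1 ft/s / 0.3048 m/s) = 1.149 ft/s

1.15 ft/s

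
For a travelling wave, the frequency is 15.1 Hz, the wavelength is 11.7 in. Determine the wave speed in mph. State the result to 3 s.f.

v is given directly by: v = fλ.
f = 15.1 Hz; λ = 11.7 in = 0.2972 m.
v = 4.487 m/s
4.487 m/s × (1 mph / 0.4470 m/s) = 10.04 mph

10.0 mph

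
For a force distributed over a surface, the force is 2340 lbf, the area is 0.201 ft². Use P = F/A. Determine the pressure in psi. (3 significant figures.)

80.8 psi

P is given directly by: P = F/A.
F = 2340 lbf = 10409 N; A = 0.201 ft² = 0.01867 m².
P = 5.574×10^5 Pa
5.574×10^5 Pa × (1 psi / 6895 Pa) = 80.85 psi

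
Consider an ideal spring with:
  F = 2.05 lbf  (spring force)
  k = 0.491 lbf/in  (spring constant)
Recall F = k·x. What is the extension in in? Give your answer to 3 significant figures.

From Hooke's law: x = F/k.
F = 2.05 lbf = 9.119 N; k = 0.491 lbf/in = 85.99 N/m.
x = 0.1060 m
0.1060 m × (1 in / 0.02540 m) = 4.175 in

4.18 in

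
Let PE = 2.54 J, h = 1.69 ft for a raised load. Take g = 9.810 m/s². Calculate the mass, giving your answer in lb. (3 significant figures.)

Solving PE = m·g·h for m: m = PE/(g·h).
PE = 2.54 J; h = 1.69 ft = 0.5151 m; g = 9.810 m/s².
m = 0.5026 kg
0.5026 kg × (1 lb / 0.4536 kg) = 1.108 lb

1.11 lb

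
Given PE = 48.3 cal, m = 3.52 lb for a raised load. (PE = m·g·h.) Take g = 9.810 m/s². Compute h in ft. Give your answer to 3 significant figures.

42.3 ft

Rearranging PE = m·g·h for h: h = PE/(m·g).
PE = 48.3 cal = 202.1 J; m = 3.52 lb = 1.597 kg; g = 9.810 m/s².
h = 12.90 m
12.90 m × (1 ft / 0.3048 m) = 42.33 ft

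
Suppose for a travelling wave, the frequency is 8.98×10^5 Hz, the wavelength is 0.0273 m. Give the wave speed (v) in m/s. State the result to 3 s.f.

24500 m/s

Directly: v = fλ.
f = 8.98×10^5 Hz; λ = 0.0273 m.
v = 24515 m/s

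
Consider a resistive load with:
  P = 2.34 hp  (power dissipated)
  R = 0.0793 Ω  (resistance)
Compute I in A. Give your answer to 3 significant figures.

Rearranging P = I²R for I: I = √(P/R).
P = 2.34 hp = 1745 W; R = 0.0793 Ω.
I = 148.3 A

148 A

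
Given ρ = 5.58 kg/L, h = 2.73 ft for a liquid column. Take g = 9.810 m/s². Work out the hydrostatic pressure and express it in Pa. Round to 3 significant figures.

45500 Pa

P is given directly by: P = ρgh.
ρ = 5.58 kg/L = 5580 kg/m³; h = 2.73 ft = 0.8321 m; g = 9.810 m/s².
P = 45549 Pa  (the unit combination reduces to kg/(m·s²) = Pa)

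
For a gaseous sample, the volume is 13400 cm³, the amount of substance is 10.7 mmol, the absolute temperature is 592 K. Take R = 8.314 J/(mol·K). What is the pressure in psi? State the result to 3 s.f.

0.570 psi

From the ideal-gas law: P = nRT/V.
V = 13400 cm³ = 0.01340 m³; n = 10.7 mmol = 0.01070 mol; T = 592 K; R = 8.314 J/(mol·K).
P = 3930 Pa  (the unit combination reduces to kg/(m·s²) = Pa)
3930 Pa × (1 psi / 6895 Pa) = 0.5700 psi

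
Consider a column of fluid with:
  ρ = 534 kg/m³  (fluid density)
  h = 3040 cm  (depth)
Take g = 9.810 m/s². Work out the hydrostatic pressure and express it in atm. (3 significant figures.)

P is given directly by: P = ρgh.
ρ = 534 kg/m³; h = 3040 cm = 30.40 m; g = 9.810 m/s².
P = 1.593×10^5 Pa
1.593×10^5 Pa × (1 atm / 1.013×10^5 Pa) = 1.572 atm

1.57 atm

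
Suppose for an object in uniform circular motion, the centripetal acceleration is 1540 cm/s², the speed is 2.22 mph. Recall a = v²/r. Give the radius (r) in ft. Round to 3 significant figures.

0.210 ft

Solving a = v²/r for r: r = v²/a.
a = 1540 cm/s² = 15.40 m/s²; v = 2.22 mph = 0.9924 m/s.
r = 0.06396 m
0.06396 m × (1 ft / 0.3048 m) = 0.2098 ft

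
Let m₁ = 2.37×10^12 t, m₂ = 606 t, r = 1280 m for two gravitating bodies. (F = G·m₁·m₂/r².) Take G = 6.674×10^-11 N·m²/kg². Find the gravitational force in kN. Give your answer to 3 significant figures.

F is given directly by: F = Gm₁m₂/r².
m₁ = 2.37×10^12 t = 2.370×10^15 kg; m₂ = 606 t = 6.060×10^5 kg; r = 1280 m; G = 6.674×10^-11 N·m²/kg².
F = 58504 N  (the unit combination reduces to kg·m/s² = N)
58504 N × (1 kN / 1000 N) = 58.50 kN

58.5 kN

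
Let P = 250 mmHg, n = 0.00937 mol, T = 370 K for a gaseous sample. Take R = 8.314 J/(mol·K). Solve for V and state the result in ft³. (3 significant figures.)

From the ideal-gas law: V = nRT/P.
P = 250 mmHg = 33330 Pa; n = 0.00937 mol; T = 370 K; R = 8.314 J/(mol·K).
V = 8.648×10^-4 m³
8.648×10^-4 m³ × (1 ft³ / 0.02832 m³) = 0.03054 ft³

0.0305 ft³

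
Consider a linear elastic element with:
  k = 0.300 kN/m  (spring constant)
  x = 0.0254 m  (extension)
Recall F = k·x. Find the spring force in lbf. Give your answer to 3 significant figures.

From Hooke's law: F = kx.
k = 0.300 kN/m = 300.0 N/m; x = 0.0254 m.
F = 7.620 N
7.620 N × (1 lbf / 4.448 N) = 1.713 lbf

1.71 lbf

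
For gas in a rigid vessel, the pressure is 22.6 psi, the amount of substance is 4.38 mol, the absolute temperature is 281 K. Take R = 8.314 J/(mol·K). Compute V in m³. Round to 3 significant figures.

From the ideal-gas law: V = nRT/P.
P = 22.6 psi = 1.558×10^5 Pa; n = 4.38 mol; T = 281 K; R = 8.314 J/(mol·K).
V = 0.06567 m³

0.0657 m³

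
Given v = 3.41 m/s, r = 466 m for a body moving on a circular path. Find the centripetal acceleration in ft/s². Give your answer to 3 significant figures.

Directly: a = v²/r.
v = 3.41 m/s; r = 466 m.
a = 0.02495 m/s²
0.02495 m/s² × (1 ft/s² / 0.3048 m/s²) = 0.08187 ft/s²

0.0819 ft/s²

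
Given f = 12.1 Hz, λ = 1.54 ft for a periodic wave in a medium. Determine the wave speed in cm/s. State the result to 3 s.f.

568 cm/s

v is given directly by: v = fλ.
f = 12.1 Hz; λ = 1.54 ft = 0.4694 m.
v = 5.680 m/s
5.680 m/s × (1 cm/s / 0.01000 m/s) = 568.0 cm/s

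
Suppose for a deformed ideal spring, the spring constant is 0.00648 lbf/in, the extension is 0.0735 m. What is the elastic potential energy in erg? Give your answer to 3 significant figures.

U is given directly by: U = ½kx².
k = 0.00648 lbf/in = 1.135 N/m; x = 0.0735 m.
U = 0.003065 J
0.003065 J × (1 erg / 1.000×10^-7 J) = 30653 erg

30700 erg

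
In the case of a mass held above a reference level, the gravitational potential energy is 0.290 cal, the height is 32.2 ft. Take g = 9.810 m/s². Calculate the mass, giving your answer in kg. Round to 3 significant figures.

0.0126 kg

Rearranging PE = m·g·h for m: m = PE/(g·h).
PE = 0.290 cal = 1.213 J; h = 32.2 ft = 9.815 m; g = 9.810 m/s².
m = 0.01260 kg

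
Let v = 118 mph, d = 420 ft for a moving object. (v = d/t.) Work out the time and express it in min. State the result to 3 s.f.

0.0404 min

Rearranging: t = d/v.
v = 118 mph = 52.75 m/s; d = 420 ft = 128.0 m.
t = 2.427 s
2.427 s × (1 min / 60.00 s) = 0.04045 min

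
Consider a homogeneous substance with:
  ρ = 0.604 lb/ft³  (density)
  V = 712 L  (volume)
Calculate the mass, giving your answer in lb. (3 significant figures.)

Solving ρ = m/V for m: m = ρV.
ρ = 0.604 lb/ft³ = 9.675 kg/m³; V = 712 L = 0.7120 m³.
m = 6.889 kg
6.889 kg × (1 lb / 0.4536 kg) = 15.19 lb

15.2 lb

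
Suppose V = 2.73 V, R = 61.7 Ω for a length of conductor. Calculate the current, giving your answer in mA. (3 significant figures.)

44.2 mA

From Ohm's law: I = V/R.
V = 2.73 V; R = 61.7 Ω.
I = 0.04425 A
0.04425 A × (1 mA / 0.001000 A) = 44.25 mA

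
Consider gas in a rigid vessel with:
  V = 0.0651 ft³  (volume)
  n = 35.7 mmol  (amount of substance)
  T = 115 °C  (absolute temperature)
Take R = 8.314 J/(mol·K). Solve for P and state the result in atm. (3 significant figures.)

Directly: P = nRT/V.
V = 0.0651 ft³ = 0.001843 m³; n = 35.7 mmol = 0.03570 mol; T = 115 °C = 388.1 K; R = 8.314 J/(mol·K).
P = 62496 Pa
62496 Pa × (1 atm / 1.013×10^5 Pa) = 0.6168 atm

0.617 atm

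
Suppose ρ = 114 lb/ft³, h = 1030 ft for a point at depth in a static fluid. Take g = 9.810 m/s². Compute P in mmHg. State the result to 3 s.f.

Directly: P = ρgh.
ρ = 114 lb/ft³ = 1826 kg/m³; h = 1030 ft = 313.9 m; g = 9.810 m/s².
P = 5.624×10^6 Pa
5.624×10^6 Pa × (1 mmHg / 133.3 Pa) = 42184 mmHg

42200 mmHg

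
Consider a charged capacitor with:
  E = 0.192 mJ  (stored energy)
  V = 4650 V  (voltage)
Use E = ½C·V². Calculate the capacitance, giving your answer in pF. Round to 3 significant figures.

17.8 pF

Rearranging: C = 2E/V².
E = 0.192 mJ = 1.920×10^-4 J; V = 4650 V.
C = 1.776×10^-11 F
1.776×10^-11 F × (1 pF / 1.000×10^-12 F) = 17.76 pF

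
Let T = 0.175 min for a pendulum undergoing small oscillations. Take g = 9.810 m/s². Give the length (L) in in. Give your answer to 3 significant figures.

1080 in

Rearranging: L = g·(T/2π)².
T = 0.175 min = 10.50 s; g = 9.810 m/s².
L = 27.40 m
27.40 m × (1 in / 0.02540 m) = 1079 in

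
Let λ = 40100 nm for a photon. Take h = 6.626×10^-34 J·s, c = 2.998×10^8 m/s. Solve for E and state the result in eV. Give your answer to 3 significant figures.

Directly: E = hc/λ.
λ = 40100 nm = 4.010×10^-5 m; h = 6.626×10^-34 J·s; c = 2.998×10^8 m/s.
E = 4.954×10^-21 J
4.954×10^-21 J × (1 eV / 1.602×10^-19 J) = 0.03092 eV

0.0309 eV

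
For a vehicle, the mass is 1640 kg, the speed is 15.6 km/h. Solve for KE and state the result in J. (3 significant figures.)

15400 J

Directly: KE = ½mv².
m = 1640 kg; v = 15.6 km/h = 4.333 m/s.
KE = 15398 J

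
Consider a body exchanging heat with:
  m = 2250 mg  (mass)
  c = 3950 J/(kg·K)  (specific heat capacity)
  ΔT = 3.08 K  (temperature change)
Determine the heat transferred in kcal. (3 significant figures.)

Q is given directly by: Q = mcΔT.
m = 2250 mg = 0.002250 kg; c = 3950 J/(kg·K); ΔT = 3.08 K.
Q = 27.37 J
27.37 J × (1 kcal / 4184 J) = 0.006542 kcal

0.00654 kcal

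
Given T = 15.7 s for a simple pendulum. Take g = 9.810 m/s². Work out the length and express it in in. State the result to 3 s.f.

2410 in

Solving T = 2π√(L/g) for L: L = g·(T/2π)².
T = 15.7 s; g = 9.810 m/s².
L = 61.25 m
61.25 m × (1 in / 0.02540 m) = 2411 in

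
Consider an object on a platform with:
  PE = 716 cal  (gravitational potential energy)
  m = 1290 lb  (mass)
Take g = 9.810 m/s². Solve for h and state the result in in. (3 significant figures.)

20.5 in

Rearranging PE = m·g·h for h: h = PE/(m·g).
PE = 716 cal = 2996 J; m = 1290 lb = 585.1 kg; g = 9.810 m/s².
h = 0.5219 m
0.5219 m × (1 in / 0.02540 m) = 20.55 in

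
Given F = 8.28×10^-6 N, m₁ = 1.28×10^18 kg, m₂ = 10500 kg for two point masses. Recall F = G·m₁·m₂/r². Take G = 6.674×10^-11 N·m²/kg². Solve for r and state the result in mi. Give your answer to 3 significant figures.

Rearranging: r = √(G·m₁m₂/F).
F = 8.28×10^-6 N; m₁ = 1.28×10^18 kg; m₂ = 10500 kg; G = 6.674×10^-11 N·m²/kg².
r = 3.291×10^8 m
3.291×10^8 m × (1 mi / 1609 m) = 2.045×10^5 mi

2.05×10^5 mi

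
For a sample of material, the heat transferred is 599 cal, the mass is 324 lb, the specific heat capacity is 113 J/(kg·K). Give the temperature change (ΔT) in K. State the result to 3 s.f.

0.151 K

Solving Q = m·c·ΔT for ΔT: ΔT = Q/(m·c).
Q = 599 cal = 2506 J; m = 324 lb = 147.0 kg; c = 113 J/(kg·K).
ΔT = 0.1509 K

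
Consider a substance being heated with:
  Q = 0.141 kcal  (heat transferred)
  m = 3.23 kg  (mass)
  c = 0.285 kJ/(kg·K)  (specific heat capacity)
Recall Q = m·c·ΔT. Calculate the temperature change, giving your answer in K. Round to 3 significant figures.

0.641 K

Rearranging Q = m·c·ΔT for ΔT: ΔT = Q/(m·c).
Q = 0.141 kcal = 589.9 J; m = 3.23 kg; c = 0.285 kJ/(kg·K) = 285.0 J/(kg·K).
ΔT = 0.6409 K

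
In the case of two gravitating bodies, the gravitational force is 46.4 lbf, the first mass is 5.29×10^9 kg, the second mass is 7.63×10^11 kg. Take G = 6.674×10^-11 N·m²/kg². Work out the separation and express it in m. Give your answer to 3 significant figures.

Rearranging: r = √(G·m₁m₂/F).
F = 46.4 lbf = 206.4 N; m₁ = 5.29×10^9 kg; m₂ = 7.63×10^11 kg; G = 6.674×10^-11 N·m²/kg².
r = 36127 m

36100 m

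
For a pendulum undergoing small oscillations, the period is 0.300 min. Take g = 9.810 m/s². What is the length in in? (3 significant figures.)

3170 in

Rearranging T = 2π√(L/g) for L: L = g·(T/2π)².
T = 0.300 min = 18.00 s; g = 9.810 m/s².
L = 80.51 m
80.51 m × (1 in / 0.02540 m) = 3170 in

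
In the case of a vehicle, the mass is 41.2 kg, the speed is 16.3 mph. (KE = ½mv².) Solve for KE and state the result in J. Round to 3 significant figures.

1090 J

Directly: KE = ½mv².
m = 41.2 kg; v = 16.3 mph = 7.287 m/s.
KE = 1094 J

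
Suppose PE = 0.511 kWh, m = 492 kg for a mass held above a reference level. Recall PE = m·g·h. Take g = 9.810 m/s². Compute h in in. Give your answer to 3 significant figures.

15000 in

Rearranging PE = m·g·h for h: h = PE/(m·g).
PE = 0.511 kWh = 1.840×10^6 J; m = 492 kg; g = 9.810 m/s².
h = 381.1 m
381.1 m × (1 in / 0.02540 m) = 15006 in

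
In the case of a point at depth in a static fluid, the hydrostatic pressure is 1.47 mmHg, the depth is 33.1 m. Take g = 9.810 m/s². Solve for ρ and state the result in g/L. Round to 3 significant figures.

0.604 g/L

Rearranging: ρ = P/(g·h).
P = 1.47 mmHg = 196.0 Pa; h = 33.1 m; g = 9.810 m/s².
ρ = 0.6036 kg/m³
Since 1 g/L = 1 kg/m³, 0.6036 g/L.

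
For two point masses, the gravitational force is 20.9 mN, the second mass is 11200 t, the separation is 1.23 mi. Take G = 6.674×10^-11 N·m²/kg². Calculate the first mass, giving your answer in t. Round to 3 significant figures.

1.10×10^5 t

From Newton's law of gravitation: m₁ = F·r²/(G·m₂).
F = 20.9 mN = 0.02090 N; m₂ = 11200 t = 1.120×10^7 kg; r = 1.23 mi = 1979 m; G = 6.674×10^-11 N·m²/kg².
m₁ = 1.096×10^8 kg
1.096×10^8 kg × (1 t / 1000 kg) = 1.096×10^5 t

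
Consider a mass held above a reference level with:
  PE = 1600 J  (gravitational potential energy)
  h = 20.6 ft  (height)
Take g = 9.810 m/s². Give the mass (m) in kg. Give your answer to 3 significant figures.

Rearranging: m = PE/(g·h).
PE = 1600 J; h = 20.6 ft = 6.279 m; g = 9.810 m/s².
m = 25.98 kg

26.0 kg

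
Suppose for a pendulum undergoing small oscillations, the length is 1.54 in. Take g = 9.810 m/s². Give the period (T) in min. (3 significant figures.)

0.00661 min

Directly: T = 2π√(L/g).
L = 1.54 in = 0.03912 m; g = 9.810 m/s².
T = 0.3968 s
0.3968 s × (1 min / 60.00 s) = 0.006613 min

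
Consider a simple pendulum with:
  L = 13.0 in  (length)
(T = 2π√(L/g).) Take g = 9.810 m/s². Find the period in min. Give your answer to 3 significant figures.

Directly: T = 2π√(L/g).
L = 13.0 in = 0.3302 m; g = 9.810 m/s².
T = 1.153 s
1.153 s × (1 min / 60.00 s) = 0.01921 min

0.0192 min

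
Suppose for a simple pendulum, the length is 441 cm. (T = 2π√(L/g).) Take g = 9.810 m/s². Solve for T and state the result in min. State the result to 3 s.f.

T is given directly by: T = 2π√(L/g).
L = 441 cm = 4.410 m; g = 9.810 m/s².
T = 4.213 s
4.213 s × (1 min / 60.00 s) = 0.07021 min

0.0702 min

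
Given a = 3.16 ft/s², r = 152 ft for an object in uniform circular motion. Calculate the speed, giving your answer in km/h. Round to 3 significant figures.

24.0 km/h

Solving a = v²/r for v: v = √(a·r).
a = 3.16 ft/s² = 0.9632 m/s²; r = 152 ft = 46.33 m.
v = 6.680 m/s
6.680 m/s × (1 km/h / 0.2778 m/s) = 24.05 km/h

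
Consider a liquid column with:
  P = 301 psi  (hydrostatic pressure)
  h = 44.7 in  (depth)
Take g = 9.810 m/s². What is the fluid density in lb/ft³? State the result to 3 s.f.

Solving P = ρ·g·h for ρ: ρ = P/(g·h).
P = 301 psi = 2.075×10^6 Pa; h = 44.7 in = 1.135 m; g = 9.810 m/s².
ρ = 1.863×10^5 kg/m³
1.863×10^5 kg/m³ × (1 lb/ft³ / 16.02 kg/m³) = 11632 lb/ft³

11600 lb/ft³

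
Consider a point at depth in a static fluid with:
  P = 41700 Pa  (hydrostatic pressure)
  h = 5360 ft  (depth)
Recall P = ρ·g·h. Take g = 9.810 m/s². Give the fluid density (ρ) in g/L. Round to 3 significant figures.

2.60 g/L

Rearranging P = ρ·g·h for ρ: ρ = P/(g·h).
P = 41700 Pa; h = 5360 ft = 1634 m; g = 9.810 m/s².
ρ = 2.602 kg/m³
Since 1 g/L = 1 kg/m³, 2.602 g/L.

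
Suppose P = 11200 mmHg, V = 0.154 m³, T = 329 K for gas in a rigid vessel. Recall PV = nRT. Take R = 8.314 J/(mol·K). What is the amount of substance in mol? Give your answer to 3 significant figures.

84.1 mol

From the ideal-gas law: n = PV/(RT).
P = 11200 mmHg = 1.493×10^6 Pa; V = 0.154 m³; T = 329 K; R = 8.314 J/(mol·K).
n = 84.07 mol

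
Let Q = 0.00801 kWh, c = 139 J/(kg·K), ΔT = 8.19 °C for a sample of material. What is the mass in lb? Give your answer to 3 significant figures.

55.8 lb

Rearranging Q = m·c·ΔT for m: m = Q/(c·ΔT).
Q = 0.00801 kWh = 28836 J; c = 139 J/(kg·K); ΔT = 8.19 °C = 8.190 K.
m = 25.33 kg
25.33 kg × (1 lb / 0.4536 kg) = 55.84 lb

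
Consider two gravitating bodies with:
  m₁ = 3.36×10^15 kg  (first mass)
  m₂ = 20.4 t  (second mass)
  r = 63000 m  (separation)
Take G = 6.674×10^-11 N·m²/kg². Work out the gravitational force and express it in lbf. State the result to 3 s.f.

From Newton's law of gravitation: F = Gm₁m₂/r².
m₁ = 3.36×10^15 kg; m₂ = 20.4 t = 20400 kg; r = 63000 m; G = 6.674×10^-11 N·m²/kg².
F = 1.153 N
1.153 N × (1 lbf / 4.448 N) = 0.2591 lbf

0.259 lbf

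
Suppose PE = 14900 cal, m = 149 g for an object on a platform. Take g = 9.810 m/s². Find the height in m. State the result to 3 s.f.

42700 m

Rearranging PE = m·g·h for h: h = PE/(m·g).
PE = 14900 cal = 62342 J; m = 149 g = 0.1490 kg; g = 9.810 m/s².
h = 42650 m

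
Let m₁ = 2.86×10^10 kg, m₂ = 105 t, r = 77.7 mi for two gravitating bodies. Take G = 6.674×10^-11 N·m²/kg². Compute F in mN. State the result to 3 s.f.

From Newton's law of gravitation: F = Gm₁m₂/r².
m₁ = 2.86×10^10 kg; m₂ = 105 t = 1.050×10^5 kg; r = 77.7 mi = 1.250×10^5 m; G = 6.674×10^-11 N·m²/kg².
F = 1.282×10^-5 N
1.282×10^-5 N × (1 mN / 0.001000 N) = 0.01282 mN

0.0128 mN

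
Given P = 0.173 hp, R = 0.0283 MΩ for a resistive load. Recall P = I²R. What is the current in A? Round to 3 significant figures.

0.0675 A

Rearranging P = I²R for I: I = √(P/R).
P = 0.173 hp = 129.0 W; R = 0.0283 MΩ = 28300 Ω.
I = 0.06752 A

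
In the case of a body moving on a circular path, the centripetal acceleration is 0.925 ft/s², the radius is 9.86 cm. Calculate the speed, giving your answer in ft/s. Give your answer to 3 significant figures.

0.547 ft/s

Rearranging: v = √(a·r).
a = 0.925 ft/s² = 0.2819 m/s²; r = 9.86 cm = 0.09860 m.
v = 0.1667 m/s
0.1667 m/s × (1 ft/s / 0.3048 m/s) = 0.5470 ft/s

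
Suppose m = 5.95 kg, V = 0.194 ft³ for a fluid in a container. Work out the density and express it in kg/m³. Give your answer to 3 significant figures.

ρ is given directly by: ρ = m/V.
m = 5.95 kg; V = 0.194 ft³ = 0.005493 m³.
ρ = 1083 kg/m³

1080 kg/m³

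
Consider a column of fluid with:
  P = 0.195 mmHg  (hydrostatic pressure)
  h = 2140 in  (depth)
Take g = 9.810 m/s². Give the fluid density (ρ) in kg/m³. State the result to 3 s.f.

0.0488 kg/m³

Solving P = ρ·g·h for ρ: ρ = P/(g·h).
P = 0.195 mmHg = 26.00 Pa; h = 2140 in = 54.36 m; g = 9.810 m/s².
ρ = 0.04876 kg/m³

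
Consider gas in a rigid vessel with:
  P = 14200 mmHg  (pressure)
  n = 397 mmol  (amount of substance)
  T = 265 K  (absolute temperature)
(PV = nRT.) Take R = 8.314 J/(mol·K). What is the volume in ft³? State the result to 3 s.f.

From the ideal-gas law: V = nRT/P.
P = 14200 mmHg = 1.893×10^6 Pa; n = 397 mmol = 0.3970 mol; T = 265 K; R = 8.314 J/(mol·K).
V = 4.620×10^-4 m³
4.620×10^-4 m³ × (1 ft³ / 0.02832 m³) = 0.01632 ft³

0.0163 ft³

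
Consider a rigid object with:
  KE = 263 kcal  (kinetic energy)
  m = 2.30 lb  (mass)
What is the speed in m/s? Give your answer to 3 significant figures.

Rearranging: v = √(2·KE/m).
KE = 263 kcal = 1.100×10^6 J; m = 2.30 lb = 1.043 kg.
v = 1452 m/s

1450 m/s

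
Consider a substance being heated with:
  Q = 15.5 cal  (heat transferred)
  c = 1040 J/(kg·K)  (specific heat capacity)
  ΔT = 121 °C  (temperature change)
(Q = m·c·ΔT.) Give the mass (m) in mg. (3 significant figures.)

Rearranging: m = Q/(c·ΔT).
Q = 15.5 cal = 64.85 J; c = 1040 J/(kg·K); ΔT = 121 °C = 121.0 K.
m = 5.154×10^-4 kg
5.154×10^-4 kg × (1 mg / 1.000×10^-6 kg) = 515.4 mg

515 mg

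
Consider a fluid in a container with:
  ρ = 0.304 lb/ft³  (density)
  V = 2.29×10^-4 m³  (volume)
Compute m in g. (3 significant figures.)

Rearranging ρ = m/V for m: m = ρV.
ρ = 0.304 lb/ft³ = 4.870 kg/m³; V = 2.29×10^-4 m³.
m = 0.001115 kg
0.001115 kg × (1 g / 0.001000 kg) = 1.115 g

1.12 g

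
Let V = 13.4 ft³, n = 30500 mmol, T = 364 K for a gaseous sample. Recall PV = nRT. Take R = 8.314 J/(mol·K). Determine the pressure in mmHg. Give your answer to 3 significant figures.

From the ideal-gas law: P = nRT/V.
V = 13.4 ft³ = 0.3794 m³; n = 30500 mmol = 30.50 mol; T = 364 K; R = 8.314 J/(mol·K).
P = 2.433×10^5 Pa  (the unit combination reduces to kg/(m·s²) = Pa)
2.433×10^5 Pa × (1 mmHg / 133.3 Pa) = 1825 mmHg

1820 mmHg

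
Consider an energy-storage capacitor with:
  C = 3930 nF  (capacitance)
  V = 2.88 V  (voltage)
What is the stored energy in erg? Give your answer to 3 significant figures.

E is given directly by: E = ½CV².
C = 3930 nF = 3.930×10^-6 F; V = 2.88 V.
E = 1.630×10^-5 J
1.630×10^-5 J × (1 erg / 1.000×10^-7 J) = 163.0 erg

163 erg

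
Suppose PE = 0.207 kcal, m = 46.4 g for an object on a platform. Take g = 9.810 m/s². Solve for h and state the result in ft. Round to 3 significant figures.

Solving PE = m·g·h for h: h = PE/(m·g).
PE = 0.207 kcal = 866.1 J; m = 46.4 g = 0.04640 kg; g = 9.810 m/s².
h = 1903 m
1903 m × (1 ft / 0.3048 m) = 6243 ft

6240 ft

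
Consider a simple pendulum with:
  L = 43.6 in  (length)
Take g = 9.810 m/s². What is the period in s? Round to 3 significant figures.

2.11 s

T is given directly by: T = 2π√(L/g).
L = 43.6 in = 1.107 m; g = 9.810 m/s².
T = 2.111 s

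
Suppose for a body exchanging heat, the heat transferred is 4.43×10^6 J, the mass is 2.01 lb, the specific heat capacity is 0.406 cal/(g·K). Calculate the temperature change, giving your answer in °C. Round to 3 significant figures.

Solving Q = m·c·ΔT for ΔT: ΔT = Q/(m·c).
Q = 4.43×10^6 J; m = 2.01 lb = 0.9117 kg; c = 0.406 cal/(g·K) = 1699 J/(kg·K).
ΔT = 2860 K
Since 1 °C = 1 K, 2860 °C.

2860 °C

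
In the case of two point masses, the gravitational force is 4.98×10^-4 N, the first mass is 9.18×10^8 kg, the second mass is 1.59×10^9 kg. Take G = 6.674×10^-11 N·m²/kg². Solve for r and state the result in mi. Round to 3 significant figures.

275 mi

Rearranging: r = √(G·m₁m₂/F).
F = 4.98×10^-4 N; m₁ = 9.18×10^8 kg; m₂ = 1.59×10^9 kg; G = 6.674×10^-11 N·m²/kg².
r = 4.423×10^5 m
4.423×10^5 m × (1 mi / 1609 m) = 274.8 mi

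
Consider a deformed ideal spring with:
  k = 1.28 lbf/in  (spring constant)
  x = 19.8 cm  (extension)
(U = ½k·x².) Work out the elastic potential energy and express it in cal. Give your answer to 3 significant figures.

U is given directly by: U = ½kx².
k = 1.28 lbf/in = 224.2 N/m; x = 19.8 cm = 0.1980 m.
U = 4.394 J  (the unit combination reduces to kg·m²/s² = J)
4.394 J × (1 cal / 4.184 J) = 1.050 cal

1.05 cal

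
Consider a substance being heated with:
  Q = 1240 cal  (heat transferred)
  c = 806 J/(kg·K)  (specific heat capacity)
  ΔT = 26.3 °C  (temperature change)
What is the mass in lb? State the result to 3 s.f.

0.540 lb

Rearranging Q = m·c·ΔT for m: m = Q/(c·ΔT).
Q = 1240 cal = 5188 J; c = 806 J/(kg·K); ΔT = 26.3 °C = 26.30 K.
m = 0.2447 kg
0.2447 kg × (1 lb / 0.4536 kg) = 0.5396 lb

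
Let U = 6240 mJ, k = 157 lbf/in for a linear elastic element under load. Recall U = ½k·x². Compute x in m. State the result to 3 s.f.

Solving U = ½k·x² for x: x = √(2U/k).
U = 6240 mJ = 6.240 J; k = 157 lbf/in = 27495 N/m.
x = 0.02130 m

0.0213 m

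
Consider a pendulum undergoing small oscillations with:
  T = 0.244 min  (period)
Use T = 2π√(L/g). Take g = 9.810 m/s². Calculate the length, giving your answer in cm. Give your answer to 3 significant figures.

5330 cm

Rearranging T = 2π√(L/g) for L: L = g·(T/2π)².
T = 0.244 min = 14.64 s; g = 9.810 m/s².
L = 53.26 m
53.26 m × (1 cm / 0.01000 m) = 5326 cm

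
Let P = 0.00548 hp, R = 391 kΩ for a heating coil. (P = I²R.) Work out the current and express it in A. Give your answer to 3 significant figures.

0.00323 A

Solving P = I²R for I: I = √(P/R).
P = 0.00548 hp = 4.086 W; R = 391 kΩ = 3.910×10^5 Ω.
I = 0.003233 A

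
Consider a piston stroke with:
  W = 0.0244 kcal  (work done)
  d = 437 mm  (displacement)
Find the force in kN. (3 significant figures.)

Rearranging: F = W/d.
W = 0.0244 kcal = 102.1 J; d = 437 mm = 0.4370 m.
F = 233.6 N
233.6 N × (1 kN / 1000 N) = 0.2336 kN

0.234 kN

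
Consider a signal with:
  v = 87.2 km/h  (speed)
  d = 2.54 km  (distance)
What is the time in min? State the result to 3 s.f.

Rearranging v = d/t for t: t = d/v.
v = 87.2 km/h = 24.22 m/s; d = 2.54 km = 2540 m.
t = 104.9 s
104.9 s × (1 min / 60.00 s) = 1.748 min

1.75 min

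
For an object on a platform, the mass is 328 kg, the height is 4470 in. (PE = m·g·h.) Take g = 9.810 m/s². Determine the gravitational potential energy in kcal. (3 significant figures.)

PE is given directly by: PE = mgh.
m = 328 kg; h = 4470 in = 113.5 m; g = 9.810 m/s².
PE = 3.653×10^5 J  (the unit combination reduces to kg·m²/s² = J)
3.653×10^5 J × (1 kcal / 4184 J) = 87.32 kcal

87.3 kcal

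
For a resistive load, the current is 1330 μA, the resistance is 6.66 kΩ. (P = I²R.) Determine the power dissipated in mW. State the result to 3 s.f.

11.8 mW

P is given directly by: P = I²R.
I = 1330 μA = 0.001330 A; R = 6.66 kΩ = 6660 Ω.
P = 0.01178 W
0.01178 W × (1 mW / 0.001000 W) = 11.78 mW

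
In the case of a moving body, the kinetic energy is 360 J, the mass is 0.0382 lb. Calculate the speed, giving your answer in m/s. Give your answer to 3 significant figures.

204 m/s

Rearranging KE = ½mv² for v: v = √(2·KE/m).
KE = 360 J; m = 0.0382 lb = 0.01733 kg.
v = 203.8 m/s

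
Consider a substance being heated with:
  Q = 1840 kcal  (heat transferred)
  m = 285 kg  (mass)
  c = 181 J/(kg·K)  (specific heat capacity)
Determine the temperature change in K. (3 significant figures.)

Rearranging: ΔT = Q/(m·c).
Q = 1840 kcal = 7.699×10^6 J; m = 285 kg; c = 181 J/(kg·K).
ΔT = 149.2 K

149 K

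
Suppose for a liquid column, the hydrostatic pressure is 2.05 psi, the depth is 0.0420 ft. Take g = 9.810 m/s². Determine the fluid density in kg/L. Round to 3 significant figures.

Rearranging: ρ = P/(g·h).
P = 2.05 psi = 14134 Pa; h = 0.0420 ft = 0.01280 m; g = 9.810 m/s².
ρ = 1.125×10^5 kg/m³
1.125×10^5 kg/m³ × (1 kg/L / 1000 kg/m³) = 112.5 kg/L

113 kg/L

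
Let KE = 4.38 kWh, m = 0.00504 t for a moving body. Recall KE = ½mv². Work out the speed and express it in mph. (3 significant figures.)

5600 mph

Rearranging: v = √(2·KE/m).
KE = 4.38 kWh = 1.577×10^7 J; m = 0.00504 t = 5.040 kg.
v = 2501 m/s
2501 m/s × (1 mph / 0.4470 m/s) = 5596 mph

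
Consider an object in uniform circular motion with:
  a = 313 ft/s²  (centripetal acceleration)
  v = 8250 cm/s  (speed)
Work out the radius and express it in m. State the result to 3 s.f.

71.3 m

Rearranging a = v²/r for r: r = v²/a.
a = 313 ft/s² = 95.40 m/s²; v = 8250 cm/s = 82.50 m/s.
r = 71.34 m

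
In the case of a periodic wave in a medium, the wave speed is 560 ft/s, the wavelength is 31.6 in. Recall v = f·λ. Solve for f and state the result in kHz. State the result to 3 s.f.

Solving v = f·λ for f: f = v/λ.
v = 560 ft/s = 170.7 m/s; λ = 31.6 in = 0.8026 m.
f = 212.7 Hz
212.7 Hz × (1 kHz / 1000 Hz) = 0.2127 kHz

0.213 kHz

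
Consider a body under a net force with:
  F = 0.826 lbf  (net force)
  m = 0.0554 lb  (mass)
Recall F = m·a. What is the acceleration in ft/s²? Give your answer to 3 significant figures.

Rearranging F = m·a for a: a = F/m.
F = 0.826 lbf = 3.674 N; m = 0.0554 lb = 0.02513 kg.
a = 146.2 m/s²
146.2 m/s² × (1 ft/s² / 0.3048 m/s²) = 479.7 ft/s²

480 ft/s²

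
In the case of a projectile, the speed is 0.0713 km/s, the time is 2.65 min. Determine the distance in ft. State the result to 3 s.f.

37200 ft

Rearranging: d = v·t.
v = 0.0713 km/s = 71.30 m/s; t = 2.65 min = 159.0 s.
d = 11337 m
11337 m × (1 ft / 0.3048 m) = 37194 ft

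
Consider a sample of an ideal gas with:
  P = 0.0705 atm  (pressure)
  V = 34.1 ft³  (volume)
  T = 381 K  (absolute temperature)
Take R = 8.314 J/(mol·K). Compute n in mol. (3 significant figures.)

2.18 mol

From the ideal-gas law: n = PV/(RT).
P = 0.0705 atm = 7143 Pa; V = 34.1 ft³ = 0.9656 m³; T = 381 K; R = 8.314 J/(mol·K).
n = 2.178 mol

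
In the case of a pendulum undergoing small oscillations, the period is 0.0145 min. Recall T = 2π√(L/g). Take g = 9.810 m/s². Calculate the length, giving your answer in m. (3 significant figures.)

0.188 m

Rearranging: L = g·(T/2π)².
T = 0.0145 min = 0.8700 s; g = 9.810 m/s².
L = 0.1881 m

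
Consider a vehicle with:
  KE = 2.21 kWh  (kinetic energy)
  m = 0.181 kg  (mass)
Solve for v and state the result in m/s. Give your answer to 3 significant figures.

Rearranging KE = ½mv² for v: v = √(2·KE/m).
KE = 2.21 kWh = 7.956×10^6 J; m = 0.181 kg.
v = 9376 m/s

9380 m/s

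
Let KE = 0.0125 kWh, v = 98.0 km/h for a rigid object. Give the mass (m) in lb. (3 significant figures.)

Solving KE = ½mv² for m: m = 2·KE/v².
KE = 0.0125 kWh = 45000 J; v = 98.0 km/h = 27.22 m/s.
m = 121.4 kg
121.4 kg × (1 lb / 0.4536 kg) = 267.8 lb

268 lb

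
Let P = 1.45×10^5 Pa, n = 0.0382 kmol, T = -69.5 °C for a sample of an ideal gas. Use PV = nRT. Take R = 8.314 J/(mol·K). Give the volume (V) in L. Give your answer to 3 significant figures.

446 L

Rearranging PV = nRT for V: V = nRT/P.
P = 1.45×10^5 Pa; n = 0.0382 kmol = 38.20 mol; T = -69.5 °C = 203.6 K; R = 8.314 J/(mol·K).
V = 0.4461 m³
0.4461 m³ × (1 L / 0.001000 m³) = 446.1 L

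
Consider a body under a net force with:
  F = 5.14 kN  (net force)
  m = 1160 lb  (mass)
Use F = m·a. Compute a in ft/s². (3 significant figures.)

From Newton's second law: a = F/m.
F = 5.14 kN = 5140 N; m = 1160 lb = 526.2 kg.
a = 9.769 m/s²
9.769 m/s² × (1 ft/s² / 0.3048 m/s²) = 32.05 ft/s²

32.0 ft/s²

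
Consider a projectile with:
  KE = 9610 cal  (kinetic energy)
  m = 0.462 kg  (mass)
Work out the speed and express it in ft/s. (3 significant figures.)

Solving KE = ½mv² for v: v = √(2·KE/m).
KE = 9610 cal = 40208 J; m = 0.462 kg.
v = 417.2 m/s
417.2 m/s × (1 ft/s / 0.3048 m/s) = 1369 ft/s

1370 ft/s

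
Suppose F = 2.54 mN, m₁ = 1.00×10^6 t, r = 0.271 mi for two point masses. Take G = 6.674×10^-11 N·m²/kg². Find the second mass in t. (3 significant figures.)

7.24 t

From Newton's law of gravitation: m₂ = F·r²/(G·m₁).
F = 2.54 mN = 0.002540 N; m₁ = 1.00×10^6 t = 1.000×10^9 kg; r = 0.271 mi = 436.1 m; G = 6.674×10^-11 N·m²/kg².
m₂ = 7239 kg
7239 kg × (1 t / 1000 kg) = 7.239 t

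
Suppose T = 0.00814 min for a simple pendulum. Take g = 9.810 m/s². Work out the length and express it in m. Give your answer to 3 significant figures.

Rearranging T = 2π√(L/g) for L: L = g·(T/2π)².
T = 0.00814 min = 0.4884 s; g = 9.810 m/s².
L = 0.05927 m

0.0593 m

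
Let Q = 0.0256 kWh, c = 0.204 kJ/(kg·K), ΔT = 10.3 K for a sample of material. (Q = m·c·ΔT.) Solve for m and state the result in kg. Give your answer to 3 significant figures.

43.9 kg

Rearranging: m = Q/(c·ΔT).
Q = 0.0256 kWh = 92160 J; c = 0.204 kJ/(kg·K) = 204.0 J/(kg·K); ΔT = 10.3 K.
m = 43.86 kg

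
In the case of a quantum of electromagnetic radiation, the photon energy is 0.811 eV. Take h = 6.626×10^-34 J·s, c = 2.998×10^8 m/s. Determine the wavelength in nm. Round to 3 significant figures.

1530 nm

Rearranging: λ = hc/E.
E = 0.811 eV = 1.299×10^-19 J; h = 6.626×10^-34 J·s; c = 2.998×10^8 m/s.
λ = 1.529×10^-6 m
1.529×10^-6 m × (1 nm / 1.000×10^-9 m) = 1529 nm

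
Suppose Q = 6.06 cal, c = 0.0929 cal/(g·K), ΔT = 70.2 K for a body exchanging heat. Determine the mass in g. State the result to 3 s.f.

Rearranging: m = Q/(c·ΔT).
Q = 6.06 cal = 25.36 J; c = 0.0929 cal/(g·K) = 388.7 J/(kg·K); ΔT = 70.2 K.
m = 9.292×10^-4 kg
9.292×10^-4 kg × (1 g / 0.001000 kg) = 0.9292 g

0.929 g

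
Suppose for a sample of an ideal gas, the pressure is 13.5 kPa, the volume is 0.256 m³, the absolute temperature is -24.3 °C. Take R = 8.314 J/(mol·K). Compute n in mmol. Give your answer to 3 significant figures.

1670 mmol

Rearranging PV = nRT for n: n = PV/(RT).
P = 13.5 kPa = 13500 Pa; V = 0.256 m³; T = -24.3 °C = 248.8 K; R = 8.314 J/(mol·K).
n = 1.670 mol
1.670 mol × (1 mmol / 0.001000 mol) = 1670 mmol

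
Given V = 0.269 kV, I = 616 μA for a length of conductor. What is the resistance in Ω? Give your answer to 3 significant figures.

From Ohm's law: R = V/I.
V = 0.269 kV = 269.0 V; I = 616 μA = 6.160×10^-4 A.
R = 4.367×10^5 Ω

4.37×10^5 Ω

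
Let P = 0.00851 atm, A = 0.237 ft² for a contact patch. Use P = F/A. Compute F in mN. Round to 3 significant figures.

19000 mN

Rearranging P = F/A for F: F = P·A.
P = 0.00851 atm = 862.3 Pa; A = 0.237 ft² = 0.02202 m².
F = 18.99 N
18.99 N × (1 mN / 0.001000 N) = 18986 mN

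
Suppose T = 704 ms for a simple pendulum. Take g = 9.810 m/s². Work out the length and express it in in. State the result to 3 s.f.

Solving T = 2π√(L/g) for L: L = g·(T/2π)².
T = 704 ms = 0.7040 s; g = 9.810 m/s².
L = 0.1232 m
0.1232 m × (1 in / 0.02540 m) = 4.849 in

4.85 in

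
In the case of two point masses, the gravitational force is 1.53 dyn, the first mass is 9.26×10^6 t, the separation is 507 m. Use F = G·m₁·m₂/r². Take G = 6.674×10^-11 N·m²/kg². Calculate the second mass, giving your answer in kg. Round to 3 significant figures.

Rearranging: m₂ = F·r²/(G·m₁).
F = 1.53 dyn = 1.530×10^-5 N; m₁ = 9.26×10^6 t = 9.260×10^9 kg; r = 507 m; G = 6.674×10^-11 N·m²/kg².
m₂ = 6.364 kg

6.36 kg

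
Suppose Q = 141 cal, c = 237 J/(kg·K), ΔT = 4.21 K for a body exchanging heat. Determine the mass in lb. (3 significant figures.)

Solving Q = m·c·ΔT for m: m = Q/(c·ΔT).
Q = 141 cal = 589.9 J; c = 237 J/(kg·K); ΔT = 4.21 K.
m = 0.5913 kg
0.5913 kg × (1 lb / 0.4536 kg) = 1.304 lb

1.30 lb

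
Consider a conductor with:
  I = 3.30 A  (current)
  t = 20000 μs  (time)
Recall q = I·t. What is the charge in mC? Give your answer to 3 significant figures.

q is given directly by: q = It.
I = 3.30 A; t = 20000 μs = 0.02000 s.
q = 0.06600 C  (the unit combination reduces to A·s = C)
0.06600 C × (1 mC / 0.001000 C) = 66.00 mC

66.0 mC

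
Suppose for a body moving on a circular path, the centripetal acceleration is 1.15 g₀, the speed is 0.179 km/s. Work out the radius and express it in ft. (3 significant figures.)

9320 ft

Rearranging: r = v²/a.
a = 1.15 g₀ = 11.28 m/s²; v = 0.179 km/s = 179.0 m/s.
r = 2841 m
2841 m × (1 ft / 0.3048 m) = 9321 ft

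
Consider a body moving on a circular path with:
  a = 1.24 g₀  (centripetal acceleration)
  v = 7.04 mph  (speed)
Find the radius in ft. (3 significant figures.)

Rearranging a = v²/r for r: r = v²/a.
a = 1.24 g₀ = 12.16 m/s²; v = 7.04 mph = 3.147 m/s.
r = 0.8145 m
0.8145 m × (1 ft / 0.3048 m) = 2.672 ft

2.67 ft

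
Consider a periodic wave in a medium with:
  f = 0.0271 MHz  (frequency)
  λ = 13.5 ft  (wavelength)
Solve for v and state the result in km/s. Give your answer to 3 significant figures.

112 km/s

Directly: v = fλ.
f = 0.0271 MHz = 27100 Hz; λ = 13.5 ft = 4.115 m.
v = 1.115×10^5 m/s
1.115×10^5 m/s × (1 km/s / 1000 m/s) = 111.5 km/s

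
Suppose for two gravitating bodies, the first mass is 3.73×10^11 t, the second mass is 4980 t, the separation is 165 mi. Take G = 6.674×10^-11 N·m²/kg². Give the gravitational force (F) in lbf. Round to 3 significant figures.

0.395 lbf

F is given directly by: F = Gm₁m₂/r².
m₁ = 3.73×10^11 t = 3.730×10^14 kg; m₂ = 4980 t = 4.980×10^6 kg; r = 165 mi = 2.655×10^5 m; G = 6.674×10^-11 N·m²/kg².
F = 1.758 N  (the unit combination reduces to kg·m/s² = N)
1.758 N × (1 lbf / 4.448 N) = 0.3953 lbf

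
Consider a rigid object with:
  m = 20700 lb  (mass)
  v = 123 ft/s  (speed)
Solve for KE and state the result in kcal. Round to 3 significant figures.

KE is given directly by: KE = ½mv².
m = 20700 lb = 9389 kg; v = 123 ft/s = 37.49 m/s.
KE = 6.599×10^6 J
6.599×10^6 J × (1 kcal / 4184 J) = 1577 kcal

1580 kcal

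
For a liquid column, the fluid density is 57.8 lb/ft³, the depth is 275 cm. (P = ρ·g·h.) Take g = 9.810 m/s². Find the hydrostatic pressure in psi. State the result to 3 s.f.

3.62 psi

Directly: P = ρgh.
ρ = 57.8 lb/ft³ = 925.9 kg/m³; h = 275 cm = 2.750 m; g = 9.810 m/s².
P = 24978 Pa
24978 Pa × (1 psi / 6895 Pa) = 3.623 psi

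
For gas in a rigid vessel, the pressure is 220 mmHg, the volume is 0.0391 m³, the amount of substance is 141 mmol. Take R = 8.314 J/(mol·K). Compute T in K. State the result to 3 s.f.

From the ideal-gas law: T = PV/(nR).
P = 220 mmHg = 29331 Pa; V = 0.0391 m³; n = 141 mmol = 0.1410 mol; R = 8.314 J/(mol·K).
T = 978.3 K

978 K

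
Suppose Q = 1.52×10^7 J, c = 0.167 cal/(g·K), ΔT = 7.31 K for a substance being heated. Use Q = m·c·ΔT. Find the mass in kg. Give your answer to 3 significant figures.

Rearranging Q = m·c·ΔT for m: m = Q/(c·ΔT).
Q = 1.52×10^7 J; c = 0.167 cal/(g·K) = 698.7 J/(kg·K); ΔT = 7.31 K.
m = 2976 kg

2980 kg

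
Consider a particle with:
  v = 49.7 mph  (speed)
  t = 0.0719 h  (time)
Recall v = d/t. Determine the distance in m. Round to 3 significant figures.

5750 m

Solving v = d/t for d: d = v·t.
v = 49.7 mph = 22.22 m/s; t = 0.0719 h = 258.8 s.
d = 5751 m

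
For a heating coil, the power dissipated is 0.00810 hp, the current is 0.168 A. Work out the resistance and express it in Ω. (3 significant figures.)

214 Ω

Rearranging: R = P/I².
P = 0.00810 hp = 6.040 W; I = 0.168 A.
R = 214.0 Ω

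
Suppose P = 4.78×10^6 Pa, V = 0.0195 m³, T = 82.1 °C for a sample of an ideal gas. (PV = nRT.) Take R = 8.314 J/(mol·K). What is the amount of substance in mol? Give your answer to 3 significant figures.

31.6 mol

Rearranging: n = PV/(RT).
P = 4.78×10^6 Pa; V = 0.0195 m³; T = 82.1 °C = 355.2 K; R = 8.314 J/(mol·K).
n = 31.56 mol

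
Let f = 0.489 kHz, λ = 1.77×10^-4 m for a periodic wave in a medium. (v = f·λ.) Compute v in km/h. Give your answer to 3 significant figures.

Directly: v = fλ.
f = 0.489 kHz = 489.0 Hz; λ = 1.77×10^-4 m.
v = 0.08655 m/s
0.08655 m/s × (1 km/h / 0.2778 m/s) = 0.3116 km/h

0.312 km/h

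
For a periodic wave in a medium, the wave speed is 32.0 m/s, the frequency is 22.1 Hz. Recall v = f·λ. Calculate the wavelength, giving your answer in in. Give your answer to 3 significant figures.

57.0 in

Rearranging: λ = v/f.
v = 32.0 m/s; f = 22.1 Hz.
λ = 1.448 m
1.448 m × (1 in / 0.02540 m) = 57.01 in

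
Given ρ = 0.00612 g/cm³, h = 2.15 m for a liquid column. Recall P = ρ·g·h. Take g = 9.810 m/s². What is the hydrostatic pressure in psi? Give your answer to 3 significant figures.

Directly: P = ρgh.
ρ = 0.00612 g/cm³ = 6.120 kg/m³; h = 2.15 m; g = 9.810 m/s².
P = 129.1 Pa  (the unit combination reduces to kg/(m·s²) = Pa)
129.1 Pa × (1 psi / 6895 Pa) = 0.01872 psi

0.0187 psi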